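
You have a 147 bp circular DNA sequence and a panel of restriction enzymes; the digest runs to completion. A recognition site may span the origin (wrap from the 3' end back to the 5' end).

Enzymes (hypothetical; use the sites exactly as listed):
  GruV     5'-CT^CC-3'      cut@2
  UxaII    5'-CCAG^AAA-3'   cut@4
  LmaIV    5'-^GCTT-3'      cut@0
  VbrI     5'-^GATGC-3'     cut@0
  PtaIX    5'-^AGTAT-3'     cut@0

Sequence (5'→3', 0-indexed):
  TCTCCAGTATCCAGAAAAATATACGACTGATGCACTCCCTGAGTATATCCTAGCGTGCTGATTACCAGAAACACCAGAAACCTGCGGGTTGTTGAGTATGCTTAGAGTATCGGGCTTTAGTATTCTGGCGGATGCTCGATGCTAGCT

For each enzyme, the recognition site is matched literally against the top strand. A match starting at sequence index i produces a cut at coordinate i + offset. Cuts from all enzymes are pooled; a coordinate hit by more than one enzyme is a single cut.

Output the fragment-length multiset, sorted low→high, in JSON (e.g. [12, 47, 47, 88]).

[2,5,5,5,6,6,7,7,8,8,9,9,12,14,17,27]

Scan for sites:
  GruV (CTCC, off=2): starts [1, 34] → cuts [3, 36]
  UxaII (CCAGAAA, off=4): starts [10, 64, 73] → cuts [14, 68, 77]
  LmaIV (GCTT, off=0): starts [99, 113, 144] → cuts [99, 113, 144]
  VbrI (GATGC, off=0): starts [28, 130, 137] → cuts [28, 130, 137]
  PtaIX (AGTAT, off=0): starts [5, 41, 94, 105, 118] → cuts [5, 41, 94, 105, 118]

Pooled cuts: [3, 5, 14, 28, 36, 41, 68, 77, 94, 99, 105, 113, 118, 130, 137, 144]

Fragment lengths:
  3→5: 2 bp
  5→14: 9 bp
  14→28: 14 bp
  28→36: 8 bp
  36→41: 5 bp
  41→68: 27 bp
  68→77: 9 bp
  77→94: 17 bp
  94→99: 5 bp
  99→105: 6 bp
  105→113: 8 bp
  113→118: 5 bp
  118→130: 12 bp
  130→137: 7 bp
  137→144: 7 bp
  144→3 (wrap): 147-144+3 = 6 bp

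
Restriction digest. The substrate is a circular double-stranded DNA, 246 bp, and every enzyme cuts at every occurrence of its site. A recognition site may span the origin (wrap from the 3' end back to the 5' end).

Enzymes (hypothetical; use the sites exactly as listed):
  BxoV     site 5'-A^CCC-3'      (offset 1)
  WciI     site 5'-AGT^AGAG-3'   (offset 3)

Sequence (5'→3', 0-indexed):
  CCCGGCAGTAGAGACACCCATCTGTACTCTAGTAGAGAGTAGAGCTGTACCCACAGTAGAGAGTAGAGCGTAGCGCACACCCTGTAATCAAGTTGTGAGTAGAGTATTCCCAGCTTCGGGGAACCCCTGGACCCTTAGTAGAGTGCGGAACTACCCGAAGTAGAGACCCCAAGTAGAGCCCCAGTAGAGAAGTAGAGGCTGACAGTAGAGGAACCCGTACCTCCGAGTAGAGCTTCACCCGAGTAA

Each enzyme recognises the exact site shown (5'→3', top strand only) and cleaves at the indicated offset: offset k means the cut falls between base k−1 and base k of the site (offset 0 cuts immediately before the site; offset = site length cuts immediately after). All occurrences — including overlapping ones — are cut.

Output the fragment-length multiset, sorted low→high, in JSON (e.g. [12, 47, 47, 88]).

[5,7,7,7,7,8,8,8,8,8,8,9,9,9,9,11,13,14,15,15,17,21,23]

Site scan:
  BxoV (ACCC, off=1): starts [15, 48, 78, 122, 130, 152, 165, 212, 236, 245] → cuts [0, 16, 49, 79, 123, 131, 153, 166, 213, 237]
  WciI (AGTAGAG, off=3): starts [6, 30, 37, 54, 61, 97, 136, 158, 171, 182, 190, 203, 225] → cuts [9, 33, 40, 57, 64, 100, 139, 161, 174, 185, 193, 206, 228]

All cut coordinates (distinct, sorted): [0, 9, 16, 33, 40, 49, 57, 64, 79, 100, 123, 131, 139, 153, 161, 166, 174, 185, 193, 206, 213, 228, 237]

Fragment lengths:
  0→9: 9 bp
  9→16: 7 bp
  16→33: 17 bp
  33→40: 7 bp
  40→49: 9 bp
  49→57: 8 bp
  57→64: 7 bp
  64→79: 15 bp
  79→100: 21 bp
  100→123: 23 bp
  123→131: 8 bp
  131→139: 8 bp
  139→153: 14 bp
  153→161: 8 bp
  161→166: 5 bp
  166→174: 8 bp
  174→185: 11 bp
  185→193: 8 bp
  193→206: 13 bp
  206→213: 7 bp
  213→228: 15 bp
  228→237: 9 bp
  237→0 (wrap): 246-237+0 = 9 bp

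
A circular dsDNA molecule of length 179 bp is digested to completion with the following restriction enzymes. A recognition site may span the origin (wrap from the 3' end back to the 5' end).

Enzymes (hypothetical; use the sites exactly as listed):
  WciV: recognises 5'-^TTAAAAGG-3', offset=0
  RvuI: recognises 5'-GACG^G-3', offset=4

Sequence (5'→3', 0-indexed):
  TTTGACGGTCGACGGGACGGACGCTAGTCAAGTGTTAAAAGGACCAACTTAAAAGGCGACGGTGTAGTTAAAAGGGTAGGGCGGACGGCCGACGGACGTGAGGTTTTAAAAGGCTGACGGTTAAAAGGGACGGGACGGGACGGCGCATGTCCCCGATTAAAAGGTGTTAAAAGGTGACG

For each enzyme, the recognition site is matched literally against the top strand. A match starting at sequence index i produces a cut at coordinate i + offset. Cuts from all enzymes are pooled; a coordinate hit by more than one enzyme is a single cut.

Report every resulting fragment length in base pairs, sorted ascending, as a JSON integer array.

[1,5,5,5,6,7,7,10,11,12,13,14,14,14,15,20,20]

Site scan:
  WciV (TTAAAAGG, off=0): starts [34, 48, 67, 105, 120, 156, 166] → cuts [34, 48, 67, 105, 120, 156, 166]
  RvuI (GACGG, off=4): starts [3, 10, 15, 57, 83, 90, 115, 128, 133, 138] → cuts [7, 14, 19, 61, 87, 94, 119, 132, 137, 142]

All cut coordinates (distinct, sorted): [7, 14, 19, 34, 48, 61, 67, 87, 94, 105, 119, 120, 132, 137, 142, 156, 166]

Fragment lengths:
  7→14: 7 bp
  14→19: 5 bp
  19→34: 15 bp
  34→48: 14 bp
  48→61: 13 bp
  61→67: 6 bp
  67→87: 20 bp
  87→94: 7 bp
  94→105: 11 bp
  105→119: 14 bp
  119→120: 1 bp
  120→132: 12 bp
  132→137: 5 bp
  137→142: 5 bp
  142→156: 14 bp
  156→166: 10 bp
  166→7 (wrap): 179-166+7 = 20 bp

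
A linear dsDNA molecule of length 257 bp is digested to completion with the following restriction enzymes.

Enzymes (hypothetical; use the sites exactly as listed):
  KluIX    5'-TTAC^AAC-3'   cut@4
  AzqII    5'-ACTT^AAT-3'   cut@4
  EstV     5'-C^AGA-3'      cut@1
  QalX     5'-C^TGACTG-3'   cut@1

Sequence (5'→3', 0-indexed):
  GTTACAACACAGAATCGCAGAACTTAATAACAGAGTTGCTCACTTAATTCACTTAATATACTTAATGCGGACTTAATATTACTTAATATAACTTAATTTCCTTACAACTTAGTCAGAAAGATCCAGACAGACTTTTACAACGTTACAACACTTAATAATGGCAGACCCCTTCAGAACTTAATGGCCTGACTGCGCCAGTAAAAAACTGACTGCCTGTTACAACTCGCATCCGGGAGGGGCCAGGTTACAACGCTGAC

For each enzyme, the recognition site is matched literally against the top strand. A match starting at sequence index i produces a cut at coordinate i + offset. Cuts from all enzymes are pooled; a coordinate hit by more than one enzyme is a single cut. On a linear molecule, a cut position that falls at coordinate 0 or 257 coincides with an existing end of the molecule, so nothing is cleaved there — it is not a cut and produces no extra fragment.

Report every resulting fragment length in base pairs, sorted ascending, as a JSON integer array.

[4,5,5,6,7,7,7,7,8,8,9,9,9,9,9,10,10,10,10,10,11,11,14,14,20,28]

Scan for sites:
  KluIX TTACAAC/4: at [1, 101, 134, 142, 216, 244] ⇒ [5, 105, 138, 146, 220, 248]
  AzqII ACTTAAT/4: at [21, 41, 50, 59, 70, 80, 90, 149, 175] ⇒ [25, 45, 54, 63, 74, 84, 94, 153, 179]
  EstV CAGA/1: at [9, 17, 30, 113, 123, 127, 161, 171] ⇒ [10, 18, 31, 114, 124, 128, 162, 172]
  QalX CTGACTG/1: at [185, 205] ⇒ [186, 206]

All cut coordinates (distinct, sorted): [5, 10, 18, 25, 31, 45, 54, 63, 74, 84, 94, 105, 114, 124, 128, 138, 146, 153, 162, 172, 179, 186, 206, 220, 248]

Fragment lengths:
  [0,5): 5 bp
  [5,10): 5 bp
  [10,18): 8 bp
  [18,25): 7 bp
  [25,31): 6 bp
  [31,45): 14 bp
  [45,54): 9 bp
  [54,63): 9 bp
  [63,74): 11 bp
  [74,84): 10 bp
  [84,94): 10 bp
  [94,105): 11 bp
  [105,114): 9 bp
  [114,124): 10 bp
  [124,128): 4 bp
  [128,138): 10 bp
  [138,146): 8 bp
  [146,153): 7 bp
  [153,162): 9 bp
  [162,172): 10 bp
  [172,179): 7 bp
  [179,186): 7 bp
  [186,206): 20 bp
  [206,220): 14 bp
  [220,248): 28 bp
  [248,257): 9 bp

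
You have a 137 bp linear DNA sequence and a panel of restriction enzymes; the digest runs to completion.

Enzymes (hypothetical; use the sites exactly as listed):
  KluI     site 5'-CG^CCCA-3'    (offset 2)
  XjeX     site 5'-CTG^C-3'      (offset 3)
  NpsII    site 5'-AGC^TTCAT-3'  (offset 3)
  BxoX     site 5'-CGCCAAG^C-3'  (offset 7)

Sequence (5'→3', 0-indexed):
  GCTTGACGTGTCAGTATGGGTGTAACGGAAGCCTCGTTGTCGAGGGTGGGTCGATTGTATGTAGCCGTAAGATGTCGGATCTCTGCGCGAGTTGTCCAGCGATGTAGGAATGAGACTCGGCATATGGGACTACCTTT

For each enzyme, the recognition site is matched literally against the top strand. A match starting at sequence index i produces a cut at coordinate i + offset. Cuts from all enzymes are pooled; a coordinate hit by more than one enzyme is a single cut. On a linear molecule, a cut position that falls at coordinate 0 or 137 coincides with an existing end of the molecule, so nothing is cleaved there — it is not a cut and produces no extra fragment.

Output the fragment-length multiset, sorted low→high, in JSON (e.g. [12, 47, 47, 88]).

Per-enzyme occurrences:
  KluI (CGCCCA, off=2): no sites
  XjeX (CTGC, off=3): starts [82] → cuts [85]
  NpsII (AGCTTCAT, off=3): no sites
  BxoX (CGCCAAGC, off=7): no sites

All cut coordinates (distinct, sorted): [85]

Fragments:
  [0,85): 85 bp
  [85,137): 52 bp

[52,85]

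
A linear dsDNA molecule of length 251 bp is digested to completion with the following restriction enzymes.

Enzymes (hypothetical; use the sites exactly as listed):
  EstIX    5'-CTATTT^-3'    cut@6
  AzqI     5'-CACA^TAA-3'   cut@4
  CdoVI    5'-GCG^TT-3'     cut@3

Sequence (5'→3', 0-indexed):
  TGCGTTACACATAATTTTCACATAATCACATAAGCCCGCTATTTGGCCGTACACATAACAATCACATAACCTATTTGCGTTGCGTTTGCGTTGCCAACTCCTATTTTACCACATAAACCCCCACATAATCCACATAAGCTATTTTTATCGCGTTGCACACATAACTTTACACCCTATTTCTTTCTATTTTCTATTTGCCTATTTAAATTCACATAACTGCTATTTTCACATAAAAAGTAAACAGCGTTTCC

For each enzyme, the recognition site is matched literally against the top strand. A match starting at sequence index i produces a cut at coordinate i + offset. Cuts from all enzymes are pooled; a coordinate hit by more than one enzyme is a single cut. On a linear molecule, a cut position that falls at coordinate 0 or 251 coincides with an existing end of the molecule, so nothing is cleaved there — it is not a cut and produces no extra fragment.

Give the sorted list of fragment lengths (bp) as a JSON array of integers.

[3,4,5,5,5,6,7,7,7,8,8,8,9,9,9,10,10,10,11,11,11,12,12,14,16,16,18]

Per-enzyme occurrences:
  EstIX CTATTT/6: at [38, 70, 100, 138, 173, 183, 190, 198, 219] ⇒ [44, 76, 106, 144, 179, 189, 196, 204, 225]
  AzqI CACATAA/4: at [7, 18, 26, 51, 62, 109, 121, 130, 157, 209, 226] ⇒ [11, 22, 30, 55, 66, 113, 125, 134, 161, 213, 230]
  CdoVI GCGTT/3: at [1, 76, 81, 87, 149, 243] ⇒ [4, 79, 84, 90, 152, 246]

Pooled cuts: [4, 11, 22, 30, 44, 55, 66, 76, 79, 84, 90, 106, 113, 125, 134, 144, 152, 161, 179, 189, 196, 204, 213, 225, 230, 246]

Fragments:
  [0,4): 4 bp
  [4,11): 7 bp
  [11,22): 11 bp
  [22,30): 8 bp
  [30,44): 14 bp
  [44,55): 11 bp
  [55,66): 11 bp
  [66,76): 10 bp
  [76,79): 3 bp
  [79,84): 5 bp
  [84,90): 6 bp
  [90,106): 16 bp
  [106,113): 7 bp
  [113,125): 12 bp
  [125,134): 9 bp
  [134,144): 10 bp
  [144,152): 8 bp
  [152,161): 9 bp
  [161,179): 18 bp
  [179,189): 10 bp
  [189,196): 7 bp
  [196,204): 8 bp
  [204,213): 9 bp
  [213,225): 12 bp
  [225,230): 5 bp
  [230,246): 16 bp
  [246,251): 5 bp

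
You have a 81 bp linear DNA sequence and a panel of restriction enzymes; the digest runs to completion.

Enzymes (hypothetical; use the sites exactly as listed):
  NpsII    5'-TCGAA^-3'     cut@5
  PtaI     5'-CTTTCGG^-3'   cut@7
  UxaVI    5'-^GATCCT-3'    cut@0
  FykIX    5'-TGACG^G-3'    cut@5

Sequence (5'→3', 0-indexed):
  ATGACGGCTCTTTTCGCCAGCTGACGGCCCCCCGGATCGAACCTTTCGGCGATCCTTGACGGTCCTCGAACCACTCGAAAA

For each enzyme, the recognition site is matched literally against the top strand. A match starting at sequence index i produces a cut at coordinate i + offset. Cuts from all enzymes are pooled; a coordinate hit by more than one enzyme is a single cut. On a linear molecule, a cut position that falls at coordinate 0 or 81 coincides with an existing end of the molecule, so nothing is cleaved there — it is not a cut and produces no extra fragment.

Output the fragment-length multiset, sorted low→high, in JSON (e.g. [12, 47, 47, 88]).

[1,2,6,8,9,9,11,15,20]

Scan for sites:
  NpsII TCGAA/5: at [36, 65, 74] ⇒ [41, 70, 79]
  PtaI CTTTCGG/7: at [42] ⇒ [49]
  UxaVI GATCCT/0: at [50] ⇒ [50]
  FykIX TGACGG/5: at [1, 21, 56] ⇒ [6, 26, 61]

Pooled cuts: [6, 26, 41, 49, 50, 61, 70, 79]

Fragments:
  [0,6): 6 bp
  [6,26): 20 bp
  [26,41): 15 bp
  [41,49): 8 bp
  [49,50): 1 bp
  [50,61): 11 bp
  [61,70): 9 bp
  [70,79): 9 bp
  [79,81): 2 bp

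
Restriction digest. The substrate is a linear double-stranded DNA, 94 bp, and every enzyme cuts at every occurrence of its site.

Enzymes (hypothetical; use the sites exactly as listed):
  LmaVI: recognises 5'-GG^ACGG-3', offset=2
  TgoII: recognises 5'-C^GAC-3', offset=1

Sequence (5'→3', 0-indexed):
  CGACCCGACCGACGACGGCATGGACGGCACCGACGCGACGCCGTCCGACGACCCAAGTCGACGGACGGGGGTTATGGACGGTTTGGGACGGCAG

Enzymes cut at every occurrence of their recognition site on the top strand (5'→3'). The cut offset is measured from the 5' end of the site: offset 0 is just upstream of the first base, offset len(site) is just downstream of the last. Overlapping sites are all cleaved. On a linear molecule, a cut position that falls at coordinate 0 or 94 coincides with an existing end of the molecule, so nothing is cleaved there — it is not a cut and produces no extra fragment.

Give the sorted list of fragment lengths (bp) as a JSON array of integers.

Per-enzyme occurrences:
  LmaVI GGACGG/2: at [21, 62, 75, 85] ⇒ [23, 64, 77, 87]
  TgoII CGAC/1: at [0, 5, 9, 12, 30, 35, 45, 48, 58] ⇒ [1, 6, 10, 13, 31, 36, 46, 49, 59]

All cut coordinates (distinct, sorted): [1, 6, 10, 13, 23, 31, 36, 46, 49, 59, 64, 77, 87]

Fragment lengths:
  [0,1): 1 bp
  [1,6): 5 bp
  [6,10): 4 bp
  [10,13): 3 bp
  [13,23): 10 bp
  [23,31): 8 bp
  [31,36): 5 bp
  [36,46): 10 bp
  [46,49): 3 bp
  [49,59): 10 bp
  [59,64): 5 bp
  [64,77): 13 bp
  [77,87): 10 bp
  [87,94): 7 bp

[1,3,3,4,5,5,5,7,8,10,10,10,10,13]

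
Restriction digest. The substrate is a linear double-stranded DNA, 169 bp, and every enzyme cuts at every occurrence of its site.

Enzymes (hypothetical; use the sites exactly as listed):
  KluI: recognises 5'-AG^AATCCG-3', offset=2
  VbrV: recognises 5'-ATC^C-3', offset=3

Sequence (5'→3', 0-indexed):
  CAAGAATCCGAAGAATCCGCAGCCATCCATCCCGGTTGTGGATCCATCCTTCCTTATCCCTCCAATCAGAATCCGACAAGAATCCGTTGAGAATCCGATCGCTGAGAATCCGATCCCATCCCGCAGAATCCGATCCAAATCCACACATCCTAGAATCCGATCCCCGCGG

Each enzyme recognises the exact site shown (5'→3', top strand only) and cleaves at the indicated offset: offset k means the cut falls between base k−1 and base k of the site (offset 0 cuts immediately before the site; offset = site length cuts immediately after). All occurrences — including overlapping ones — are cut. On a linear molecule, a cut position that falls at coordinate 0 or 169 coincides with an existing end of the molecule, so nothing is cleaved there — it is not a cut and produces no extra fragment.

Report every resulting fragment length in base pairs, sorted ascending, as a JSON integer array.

Scan for sites:
  KluI AGAATCCG/2: at [2, 11, 67, 78, 89, 104, 124, 151] ⇒ [4, 13, 69, 80, 91, 106, 126, 153]
  VbrV ATCC/3: at [5, 14, 24, 28, 41, 45, 55, 70, 81, 92, 107, 112, 117, 127, 132, 138, 146, 154, 159] ⇒ [8, 17, 27, 31, 44, 48, 58, 73, 84, 95, 110, 115, 120, 130, 135, 141, 149, 157, 162]

All cut coordinates (distinct, sorted): [4, 8, 13, 17, 27, 31, 44, 48, 58, 69, 73, 80, 84, 91, 95, 106, 110, 115, 120, 126, 130, 135, 141, 149, 153, 157, 162]

Fragment lengths:
  [0,4): 4 bp
  [4,8): 4 bp
  [8,13): 5 bp
  [13,17): 4 bp
  [17,27): 10 bp
  [27,31): 4 bp
  [31,44): 13 bp
  [44,48): 4 bp
  [48,58): 10 bp
  [58,69): 11 bp
  [69,73): 4 bp
  [73,80): 7 bp
  [80,84): 4 bp
  [84,91): 7 bp
  [91,95): 4 bp
  [95,106): 11 bp
  [106,110): 4 bp
  [110,115): 5 bp
  [115,120): 5 bp
  [120,126): 6 bp
  [126,130): 4 bp
  [130,135): 5 bp
  [135,141): 6 bp
  [141,149): 8 bp
  [149,153): 4 bp
  [153,157): 4 bp
  [157,162): 5 bp
  [162,169): 7 bp

[4,4,4,4,4,4,4,4,4,4,4,4,5,5,5,5,5,6,6,7,7,7,8,10,10,11,11,13]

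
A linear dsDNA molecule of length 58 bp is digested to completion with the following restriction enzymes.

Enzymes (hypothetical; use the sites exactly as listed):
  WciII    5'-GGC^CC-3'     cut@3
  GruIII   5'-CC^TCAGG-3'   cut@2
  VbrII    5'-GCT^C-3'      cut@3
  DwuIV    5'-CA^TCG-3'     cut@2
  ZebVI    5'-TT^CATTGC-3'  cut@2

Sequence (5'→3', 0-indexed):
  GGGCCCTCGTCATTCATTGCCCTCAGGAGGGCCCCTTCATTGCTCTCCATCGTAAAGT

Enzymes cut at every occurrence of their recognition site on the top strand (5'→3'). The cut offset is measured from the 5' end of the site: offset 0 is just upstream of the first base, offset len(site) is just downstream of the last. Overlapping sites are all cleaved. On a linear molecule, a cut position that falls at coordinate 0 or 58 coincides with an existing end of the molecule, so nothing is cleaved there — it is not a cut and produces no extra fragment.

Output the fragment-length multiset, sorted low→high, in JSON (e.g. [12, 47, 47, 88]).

[4,5,5,7,8,9,10,10]

Per-enzyme occurrences:
  WciII GGCCC/3: at [1, 29] ⇒ [4, 32]
  GruIII CCTCAGG/2: at [20] ⇒ [22]
  VbrII GCTC/3: at [41] ⇒ [44]
  DwuIV CATCG/2: at [47] ⇒ [49]
  ZebVI TTCATTGC/2: at [12, 35] ⇒ [14, 37]

Pooled cuts: [4, 14, 22, 32, 37, 44, 49]

Fragments:
  [0,4): 4 bp
  [4,14): 10 bp
  [14,22): 8 bp
  [22,32): 10 bp
  [32,37): 5 bp
  [37,44): 7 bp
  [44,49): 5 bp
  [49,58): 9 bp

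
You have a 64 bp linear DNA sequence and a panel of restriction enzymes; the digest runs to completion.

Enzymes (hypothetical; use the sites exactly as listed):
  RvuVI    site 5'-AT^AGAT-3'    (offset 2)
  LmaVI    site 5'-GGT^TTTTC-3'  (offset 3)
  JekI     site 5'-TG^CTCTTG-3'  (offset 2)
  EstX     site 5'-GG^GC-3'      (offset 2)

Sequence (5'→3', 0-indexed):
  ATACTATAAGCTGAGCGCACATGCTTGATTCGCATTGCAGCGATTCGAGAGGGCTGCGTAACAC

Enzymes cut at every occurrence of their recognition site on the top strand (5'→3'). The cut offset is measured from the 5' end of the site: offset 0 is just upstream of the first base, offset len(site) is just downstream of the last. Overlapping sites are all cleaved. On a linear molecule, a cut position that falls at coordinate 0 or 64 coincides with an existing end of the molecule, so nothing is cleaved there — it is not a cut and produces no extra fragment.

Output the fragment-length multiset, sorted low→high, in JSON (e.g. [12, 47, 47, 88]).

[12,52]

Per-enzyme occurrences:
  RvuVI (ATAGAT, off=2): no sites
  LmaVI (GGTTTTTC, off=3): no sites
  JekI (TGCTCTTG, off=2): no sites
  EstX GGGC/2: at [50] ⇒ [52]

All cut coordinates (distinct, sorted): [52]

Fragments:
  [0,52): 52 bp
  [52,64): 12 bp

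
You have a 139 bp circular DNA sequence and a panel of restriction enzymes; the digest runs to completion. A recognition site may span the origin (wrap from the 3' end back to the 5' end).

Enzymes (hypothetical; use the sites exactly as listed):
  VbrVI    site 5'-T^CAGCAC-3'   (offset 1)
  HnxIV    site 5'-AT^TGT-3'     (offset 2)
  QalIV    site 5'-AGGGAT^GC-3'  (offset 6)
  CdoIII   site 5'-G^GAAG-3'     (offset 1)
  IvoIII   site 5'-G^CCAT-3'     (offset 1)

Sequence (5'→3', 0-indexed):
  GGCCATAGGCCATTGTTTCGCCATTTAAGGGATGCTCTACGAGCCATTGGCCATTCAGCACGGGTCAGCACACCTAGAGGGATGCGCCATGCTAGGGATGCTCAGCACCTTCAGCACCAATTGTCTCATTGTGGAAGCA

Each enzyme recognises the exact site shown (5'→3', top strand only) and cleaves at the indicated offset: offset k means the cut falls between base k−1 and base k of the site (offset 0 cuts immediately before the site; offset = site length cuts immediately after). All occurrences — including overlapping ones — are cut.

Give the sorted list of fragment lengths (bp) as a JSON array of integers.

Per-enzyme occurrences:
  VbrVI (TCAGCAC, off=1): starts [54, 64, 101, 110] → cuts [55, 65, 102, 111]
  HnxIV (ATTGT, off=2): starts [11, 119, 127] → cuts [13, 121, 129]
  QalIV (AGGGATGC, off=6): starts [27, 77, 93] → cuts [33, 83, 99]
  CdoIII (GGAAG, off=1): starts [132] → cuts [133]
  IvoIII (GCCAT, off=1): starts [1, 8, 19, 42, 49, 85] → cuts [2, 9, 20, 43, 50, 86]

Pooled cuts: [2, 9, 13, 20, 33, 43, 50, 55, 65, 83, 86, 99, 102, 111, 121, 129, 133]

Fragment lengths:
  2→9: 7 bp
  9→13: 4 bp
  13→20: 7 bp
  20→33: 13 bp
  33→43: 10 bp
  43→50: 7 bp
  50→55: 5 bp
  55→65: 10 bp
  65→83: 18 bp
  83→86: 3 bp
  86→99: 13 bp
  99→102: 3 bp
  102→111: 9 bp
  111→121: 10 bp
  121→129: 8 bp
  129→133: 4 bp
  133→2 (wrap): 139-133+2 = 8 bp

[3,3,4,4,5,7,7,7,8,8,9,10,10,10,13,13,18]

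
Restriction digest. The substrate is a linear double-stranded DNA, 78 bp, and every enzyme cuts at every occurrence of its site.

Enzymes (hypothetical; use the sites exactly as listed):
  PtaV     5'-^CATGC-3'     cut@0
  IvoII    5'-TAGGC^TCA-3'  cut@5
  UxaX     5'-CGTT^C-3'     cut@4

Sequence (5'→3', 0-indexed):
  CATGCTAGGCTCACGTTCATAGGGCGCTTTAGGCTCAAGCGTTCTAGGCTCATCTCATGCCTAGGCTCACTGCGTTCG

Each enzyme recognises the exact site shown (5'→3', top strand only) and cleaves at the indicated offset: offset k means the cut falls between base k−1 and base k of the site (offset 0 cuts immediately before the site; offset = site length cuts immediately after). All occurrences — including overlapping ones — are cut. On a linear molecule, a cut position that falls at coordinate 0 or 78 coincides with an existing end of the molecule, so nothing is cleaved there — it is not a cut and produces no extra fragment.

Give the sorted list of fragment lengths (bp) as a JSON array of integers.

[2,6,6,7,9,10,10,11,17]

Site scan:
  PtaV CATGC/0: at [0, 55] ⇒ [55] (position 0 is a terminus of the linear molecule — no cut)
  IvoII TAGGCTCA/5: at [5, 29, 44, 61] ⇒ [10, 34, 49, 66]
  UxaX CGTTC/4: at [13, 39, 72] ⇒ [17, 43, 76]

Pooled cuts: [10, 17, 34, 43, 49, 55, 66, 76]

Fragment lengths:
  [0,10): 10 bp
  [10,17): 7 bp
  [17,34): 17 bp
  [34,43): 9 bp
  [43,49): 6 bp
  [49,55): 6 bp
  [55,66): 11 bp
  [66,76): 10 bp
  [76,78): 2 bp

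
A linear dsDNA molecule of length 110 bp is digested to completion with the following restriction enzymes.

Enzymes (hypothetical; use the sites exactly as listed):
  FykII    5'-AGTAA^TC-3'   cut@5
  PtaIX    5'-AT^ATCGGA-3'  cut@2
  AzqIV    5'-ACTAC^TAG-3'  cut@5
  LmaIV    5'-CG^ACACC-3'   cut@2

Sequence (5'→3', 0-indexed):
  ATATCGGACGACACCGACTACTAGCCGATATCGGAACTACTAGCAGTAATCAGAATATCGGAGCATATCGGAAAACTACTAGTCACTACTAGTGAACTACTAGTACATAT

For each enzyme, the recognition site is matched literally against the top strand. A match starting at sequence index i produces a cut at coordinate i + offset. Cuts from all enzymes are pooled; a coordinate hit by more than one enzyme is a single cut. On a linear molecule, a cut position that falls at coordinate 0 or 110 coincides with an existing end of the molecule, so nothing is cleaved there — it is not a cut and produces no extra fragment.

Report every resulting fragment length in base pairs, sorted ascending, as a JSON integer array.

[2,7,8,8,9,10,10,10,11,11,11,13]

Per-enzyme occurrences:
  FykII (AGTAATC, off=5): starts [44] → cuts [49]
  PtaIX (ATATCGGA, off=2): starts [0, 27, 54, 64] → cuts [2, 29, 56, 66]
  AzqIV (ACTACTAG, off=5): starts [16, 35, 74, 84, 95] → cuts [21, 40, 79, 89, 100]
  LmaIV (CGACACC, off=2): starts [8] → cuts [10]

Pooled cuts: [2, 10, 21, 29, 40, 49, 56, 66, 79, 89, 100]

Fragment lengths:
  [0,2): 2 bp
  [2,10): 8 bp
  [10,21): 11 bp
  [21,29): 8 bp
  [29,40): 11 bp
  [40,49): 9 bp
  [49,56): 7 bp
  [56,66): 10 bp
  [66,79): 13 bp
  [79,89): 10 bp
  [89,100): 11 bp
  [100,110): 10 bp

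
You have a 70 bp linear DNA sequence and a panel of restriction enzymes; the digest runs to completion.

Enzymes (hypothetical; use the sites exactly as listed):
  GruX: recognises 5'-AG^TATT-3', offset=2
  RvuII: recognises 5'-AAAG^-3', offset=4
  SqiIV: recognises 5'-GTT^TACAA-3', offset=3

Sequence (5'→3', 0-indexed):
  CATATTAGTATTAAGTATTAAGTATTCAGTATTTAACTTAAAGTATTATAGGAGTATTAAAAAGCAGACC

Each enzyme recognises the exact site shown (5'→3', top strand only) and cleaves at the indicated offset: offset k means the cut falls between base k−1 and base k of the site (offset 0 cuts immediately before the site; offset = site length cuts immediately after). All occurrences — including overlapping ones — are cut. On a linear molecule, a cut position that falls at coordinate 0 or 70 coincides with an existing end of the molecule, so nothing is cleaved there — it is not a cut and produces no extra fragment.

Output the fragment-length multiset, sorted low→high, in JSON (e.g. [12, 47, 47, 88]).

[6,7,7,7,8,10,11,14]

Site scan:
  GruX (AGTATT, off=2): starts [6, 13, 20, 27, 41, 52] → cuts [8, 15, 22, 29, 43, 54]
  RvuII (AAAG, off=4): starts [39, 60] → cuts [43, 64]
  SqiIV (GTTTACAA, off=3): no sites

Pooled cuts: [8, 15, 22, 29, 43, 54, 64]

Fragments:
  [0,8): 8 bp
  [8,15): 7 bp
  [15,22): 7 bp
  [22,29): 7 bp
  [29,43): 14 bp
  [43,54): 11 bp
  [54,64): 10 bp
  [64,70): 6 bp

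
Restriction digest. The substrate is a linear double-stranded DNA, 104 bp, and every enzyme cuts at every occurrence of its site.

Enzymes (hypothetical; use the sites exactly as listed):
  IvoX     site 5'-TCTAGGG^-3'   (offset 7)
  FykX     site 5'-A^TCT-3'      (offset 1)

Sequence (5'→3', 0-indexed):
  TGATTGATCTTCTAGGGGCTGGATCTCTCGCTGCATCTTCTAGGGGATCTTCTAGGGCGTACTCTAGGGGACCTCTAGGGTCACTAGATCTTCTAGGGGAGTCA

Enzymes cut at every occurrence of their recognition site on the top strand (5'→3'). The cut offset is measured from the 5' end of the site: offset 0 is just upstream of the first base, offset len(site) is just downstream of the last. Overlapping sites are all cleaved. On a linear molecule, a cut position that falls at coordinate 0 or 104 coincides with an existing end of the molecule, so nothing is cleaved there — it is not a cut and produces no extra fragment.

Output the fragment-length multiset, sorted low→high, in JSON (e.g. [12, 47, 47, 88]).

Per-enzyme occurrences:
  IvoX TCTAGGG/7: at [10, 38, 50, 62, 73, 91] ⇒ [17, 45, 57, 69, 80, 98]
  FykX ATCT/1: at [6, 22, 34, 46, 87] ⇒ [7, 23, 35, 47, 88]

All cut coordinates (distinct, sorted): [7, 17, 23, 35, 45, 47, 57, 69, 80, 88, 98]

Fragments:
  [0,7): 7 bp
  [7,17): 10 bp
  [17,23): 6 bp
  [23,35): 12 bp
  [35,45): 10 bp
  [45,47): 2 bp
  [47,57): 10 bp
  [57,69): 12 bp
  [69,80): 11 bp
  [80,88): 8 bp
  [88,98): 10 bp
  [98,104): 6 bp

[2,6,6,7,8,10,10,10,10,11,12,12]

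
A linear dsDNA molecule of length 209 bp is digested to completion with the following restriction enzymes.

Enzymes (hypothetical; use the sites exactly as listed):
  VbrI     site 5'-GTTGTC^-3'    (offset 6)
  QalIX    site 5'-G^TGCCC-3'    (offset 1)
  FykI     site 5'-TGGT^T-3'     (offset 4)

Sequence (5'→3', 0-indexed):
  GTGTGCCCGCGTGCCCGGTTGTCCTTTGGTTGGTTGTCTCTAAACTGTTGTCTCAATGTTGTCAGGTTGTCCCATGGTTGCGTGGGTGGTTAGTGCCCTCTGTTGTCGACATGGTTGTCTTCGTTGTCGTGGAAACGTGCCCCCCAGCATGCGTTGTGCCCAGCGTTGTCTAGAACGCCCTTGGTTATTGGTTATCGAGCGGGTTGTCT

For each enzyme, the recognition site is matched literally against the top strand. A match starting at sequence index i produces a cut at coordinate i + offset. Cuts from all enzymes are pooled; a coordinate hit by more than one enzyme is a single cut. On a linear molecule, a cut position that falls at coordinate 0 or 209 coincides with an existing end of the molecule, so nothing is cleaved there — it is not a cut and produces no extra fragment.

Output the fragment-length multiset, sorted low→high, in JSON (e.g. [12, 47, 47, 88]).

[1,3,3,4,4,4,7,7,7,8,8,8,9,9,11,12,12,14,14,14,15,16,19]

Scan for sites:
  VbrI (GTTGTC, off=6): starts [17, 32, 46, 57, 65, 101, 113, 122, 164, 202] → cuts [23, 38, 52, 63, 71, 107, 119, 128, 170, 208]
  QalIX (GTGCCC, off=1): starts [2, 10, 92, 136, 155] → cuts [3, 11, 93, 137, 156]
  FykI (TGGTT, off=4): starts [26, 30, 74, 86, 111, 181, 188] → cuts [30, 34, 78, 90, 115, 185, 192]

All cut coordinates (distinct, sorted): [3, 11, 23, 30, 34, 38, 52, 63, 71, 78, 90, 93, 107, 115, 119, 128, 137, 156, 170, 185, 192, 208]

Fragments:
  [0,3): 3 bp
  [3,11): 8 bp
  [11,23): 12 bp
  [23,30): 7 bp
  [30,34): 4 bp
  [34,38): 4 bp
  [38,52): 14 bp
  [52,63): 11 bp
  [63,71): 8 bp
  [71,78): 7 bp
  [78,90): 12 bp
  [90,93): 3 bp
  [93,107): 14 bp
  [107,115): 8 bp
  [115,119): 4 bp
  [119,128): 9 bp
  [128,137): 9 bp
  [137,156): 19 bp
  [156,170): 14 bp
  [170,185): 15 bp
  [185,192): 7 bp
  [192,208): 16 bp
  [208,209): 1 bp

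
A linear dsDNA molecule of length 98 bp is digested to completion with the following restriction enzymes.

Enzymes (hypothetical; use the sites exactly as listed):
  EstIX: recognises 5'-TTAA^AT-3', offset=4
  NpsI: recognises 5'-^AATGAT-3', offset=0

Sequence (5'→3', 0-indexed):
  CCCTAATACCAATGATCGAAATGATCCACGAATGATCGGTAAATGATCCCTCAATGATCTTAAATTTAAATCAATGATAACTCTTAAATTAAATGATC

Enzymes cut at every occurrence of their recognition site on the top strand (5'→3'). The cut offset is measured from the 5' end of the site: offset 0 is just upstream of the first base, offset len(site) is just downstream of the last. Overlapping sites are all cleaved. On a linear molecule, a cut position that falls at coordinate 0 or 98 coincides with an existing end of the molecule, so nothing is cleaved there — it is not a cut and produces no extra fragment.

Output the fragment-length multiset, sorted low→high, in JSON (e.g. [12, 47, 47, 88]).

Per-enzyme occurrences:
  EstIX TTAAAT/4: at [59, 65, 83, 88] ⇒ [63, 69, 87, 92]
  NpsI AATGAT/0: at [10, 19, 30, 41, 52, 72, 91] ⇒ [10, 19, 30, 41, 52, 72, 91]

Pooled cuts: [10, 19, 30, 41, 52, 63, 69, 72, 87, 91, 92]

Fragments:
  [0,10): 10 bp
  [10,19): 9 bp
  [19,30): 11 bp
  [30,41): 11 bp
  [41,52): 11 bp
  [52,63): 11 bp
  [63,69): 6 bp
  [69,72): 3 bp
  [72,87): 15 bp
  [87,91): 4 bp
  [91,92): 1 bp
  [92,98): 6 bp

[1,3,4,6,6,9,10,11,11,11,11,15]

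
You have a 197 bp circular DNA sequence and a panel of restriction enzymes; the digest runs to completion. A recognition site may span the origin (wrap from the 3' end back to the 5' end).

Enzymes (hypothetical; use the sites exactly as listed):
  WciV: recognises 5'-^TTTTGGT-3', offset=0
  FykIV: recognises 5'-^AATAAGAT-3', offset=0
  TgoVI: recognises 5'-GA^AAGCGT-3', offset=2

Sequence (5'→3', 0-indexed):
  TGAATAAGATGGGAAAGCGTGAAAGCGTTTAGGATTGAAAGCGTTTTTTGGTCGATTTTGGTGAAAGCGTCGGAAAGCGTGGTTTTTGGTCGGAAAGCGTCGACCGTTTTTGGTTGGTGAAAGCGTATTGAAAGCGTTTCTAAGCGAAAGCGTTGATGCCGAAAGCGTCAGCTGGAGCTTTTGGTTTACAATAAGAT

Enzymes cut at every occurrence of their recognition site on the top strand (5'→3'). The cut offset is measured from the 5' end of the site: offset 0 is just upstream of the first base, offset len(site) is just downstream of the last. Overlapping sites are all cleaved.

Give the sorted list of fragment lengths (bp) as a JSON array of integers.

Site scan:
  WciV TTTTGGT/0: at [45, 55, 83, 107, 178] ⇒ [45, 55, 83, 107, 178]
  FykIV AATAAGAT/0: at [2, 189] ⇒ [2, 189]
  TgoVI GAAAGCGT/2: at [12, 20, 36, 62, 72, 92, 118, 129, 145, 160] ⇒ [14, 22, 38, 64, 74, 94, 120, 131, 147, 162]

Pooled cuts: [2, 14, 22, 38, 45, 55, 64, 74, 83, 94, 107, 120, 131, 147, 162, 178, 189]

Fragment lengths:
  2→14: 12 bp
  14→22: 8 bp
  22→38: 16 bp
  38→45: 7 bp
  45→55: 10 bp
  55→64: 9 bp
  64→74: 10 bp
  74→83: 9 bp
  83→94: 11 bp
  94→107: 13 bp
  107→120: 13 bp
  120→131: 11 bp
  131→147: 16 bp
  147→162: 15 bp
  162→178: 16 bp
  178→189: 11 bp
  189→2 (wrap): 197-189+2 = 10 bp

[7,8,9,9,10,10,10,11,11,11,12,13,13,15,16,16,16]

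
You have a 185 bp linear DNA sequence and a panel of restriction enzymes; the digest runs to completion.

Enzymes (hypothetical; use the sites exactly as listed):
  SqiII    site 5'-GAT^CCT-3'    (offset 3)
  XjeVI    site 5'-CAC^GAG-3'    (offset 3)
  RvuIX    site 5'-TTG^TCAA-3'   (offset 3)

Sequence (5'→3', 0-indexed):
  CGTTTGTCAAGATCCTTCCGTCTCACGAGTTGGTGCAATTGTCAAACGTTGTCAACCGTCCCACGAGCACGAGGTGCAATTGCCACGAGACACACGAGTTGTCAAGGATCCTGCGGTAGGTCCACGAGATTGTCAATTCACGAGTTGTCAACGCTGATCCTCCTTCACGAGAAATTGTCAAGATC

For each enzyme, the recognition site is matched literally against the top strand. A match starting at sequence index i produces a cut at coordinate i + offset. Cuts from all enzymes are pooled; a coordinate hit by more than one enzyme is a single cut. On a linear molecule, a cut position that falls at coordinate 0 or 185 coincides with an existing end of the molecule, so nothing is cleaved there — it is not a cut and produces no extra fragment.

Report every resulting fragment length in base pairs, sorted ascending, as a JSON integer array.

[6,6,6,6,7,7,8,8,9,9,9,10,10,11,13,13,15,16,16]

Scan for sites:
  SqiII GATCCT/3: at [10, 106, 155] ⇒ [13, 109, 158]
  XjeVI CACGAG/3: at [23, 61, 67, 83, 92, 122, 138, 165] ⇒ [26, 64, 70, 86, 95, 125, 141, 168]
  RvuIX TTGTCAA/3: at [3, 38, 48, 98, 129, 144, 174] ⇒ [6, 41, 51, 101, 132, 147, 177]

Pooled cuts: [6, 13, 26, 41, 51, 64, 70, 86, 95, 101, 109, 125, 132, 141, 147, 158, 168, 177]

Fragment lengths:
  [0,6): 6 bp
  [6,13): 7 bp
  [13,26): 13 bp
  [26,41): 15 bp
  [41,51): 10 bp
  [51,64): 13 bp
  [64,70): 6 bp
  [70,86): 16 bp
  [86,95): 9 bp
  [95,101): 6 bp
  [101,109): 8 bp
  [109,125): 16 bp
  [125,132): 7 bp
  [132,141): 9 bp
  [141,147): 6 bp
  [147,158): 11 bp
  [158,168): 10 bp
  [168,177): 9 bp
  [177,185): 8 bp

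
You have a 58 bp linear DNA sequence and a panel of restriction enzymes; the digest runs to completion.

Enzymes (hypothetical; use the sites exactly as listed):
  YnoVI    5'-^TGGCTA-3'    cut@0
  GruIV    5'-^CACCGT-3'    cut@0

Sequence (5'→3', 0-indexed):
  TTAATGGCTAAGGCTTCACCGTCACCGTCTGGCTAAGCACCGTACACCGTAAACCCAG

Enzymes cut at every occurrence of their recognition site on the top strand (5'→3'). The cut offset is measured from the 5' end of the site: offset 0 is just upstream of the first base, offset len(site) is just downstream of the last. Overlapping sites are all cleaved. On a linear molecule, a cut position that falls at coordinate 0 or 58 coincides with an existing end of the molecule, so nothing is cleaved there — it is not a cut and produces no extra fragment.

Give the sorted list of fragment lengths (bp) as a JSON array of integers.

Per-enzyme occurrences:
  YnoVI TGGCTA/0: at [4, 29] ⇒ [4, 29]
  GruIV CACCGT/0: at [16, 22, 37, 44] ⇒ [16, 22, 37, 44]

All cut coordinates (distinct, sorted): [4, 16, 22, 29, 37, 44]

Fragments:
  [0,4): 4 bp
  [4,16): 12 bp
  [16,22): 6 bp
  [22,29): 7 bp
  [29,37): 8 bp
  [37,44): 7 bp
  [44,58): 14 bp

[4,6,7,7,8,12,14]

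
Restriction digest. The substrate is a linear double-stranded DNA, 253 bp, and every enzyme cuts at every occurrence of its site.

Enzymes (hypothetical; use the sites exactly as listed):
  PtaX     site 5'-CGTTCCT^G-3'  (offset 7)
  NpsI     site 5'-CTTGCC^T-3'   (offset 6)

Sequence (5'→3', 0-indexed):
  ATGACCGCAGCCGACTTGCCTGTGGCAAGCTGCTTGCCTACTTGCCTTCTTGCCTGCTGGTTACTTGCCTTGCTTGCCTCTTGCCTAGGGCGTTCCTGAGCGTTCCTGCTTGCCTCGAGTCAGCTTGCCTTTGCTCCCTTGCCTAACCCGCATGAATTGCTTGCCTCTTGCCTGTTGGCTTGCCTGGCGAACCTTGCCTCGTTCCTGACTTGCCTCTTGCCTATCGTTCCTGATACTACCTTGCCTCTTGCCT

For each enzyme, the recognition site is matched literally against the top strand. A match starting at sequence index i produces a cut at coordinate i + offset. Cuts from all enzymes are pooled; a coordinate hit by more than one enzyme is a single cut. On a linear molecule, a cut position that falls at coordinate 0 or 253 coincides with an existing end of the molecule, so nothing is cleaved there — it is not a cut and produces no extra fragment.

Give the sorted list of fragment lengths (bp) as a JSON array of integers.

[1,7,7,7,7,7,8,8,8,8,9,10,10,12,12,14,14,14,15,15,18,20,22]

Site scan:
  PtaX (CGTTCCTG, off=7): starts [90, 100, 199, 224] → cuts [97, 107, 206, 231]
  NpsI (CTTGCCT, off=6): starts [14, 32, 40, 48, 63, 72, 79, 108, 123, 137, 159, 166, 178, 192, 208, 215, 239, 246] → cuts [20, 38, 46, 54, 69, 78, 85, 114, 129, 143, 165, 172, 184, 198, 214, 221, 245, 252]

Pooled cuts: [20, 38, 46, 54, 69, 78, 85, 97, 107, 114, 129, 143, 165, 172, 184, 198, 206, 214, 221, 231, 245, 252]

Fragment lengths:
  [0,20): 20 bp
  [20,38): 18 bp
  [38,46): 8 bp
  [46,54): 8 bp
  [54,69): 15 bp
  [69,78): 9 bp
  [78,85): 7 bp
  [85,97): 12 bp
  [97,107): 10 bp
  [107,114): 7 bp
  [114,129): 15 bp
  [129,143): 14 bp
  [143,165): 22 bp
  [165,172): 7 bp
  [172,184): 12 bp
  [184,198): 14 bp
  [198,206): 8 bp
  [206,214): 8 bp
  [214,221): 7 bp
  [221,231): 10 bp
  [231,245): 14 bp
  [245,252): 7 bp
  [252,253): 1 bp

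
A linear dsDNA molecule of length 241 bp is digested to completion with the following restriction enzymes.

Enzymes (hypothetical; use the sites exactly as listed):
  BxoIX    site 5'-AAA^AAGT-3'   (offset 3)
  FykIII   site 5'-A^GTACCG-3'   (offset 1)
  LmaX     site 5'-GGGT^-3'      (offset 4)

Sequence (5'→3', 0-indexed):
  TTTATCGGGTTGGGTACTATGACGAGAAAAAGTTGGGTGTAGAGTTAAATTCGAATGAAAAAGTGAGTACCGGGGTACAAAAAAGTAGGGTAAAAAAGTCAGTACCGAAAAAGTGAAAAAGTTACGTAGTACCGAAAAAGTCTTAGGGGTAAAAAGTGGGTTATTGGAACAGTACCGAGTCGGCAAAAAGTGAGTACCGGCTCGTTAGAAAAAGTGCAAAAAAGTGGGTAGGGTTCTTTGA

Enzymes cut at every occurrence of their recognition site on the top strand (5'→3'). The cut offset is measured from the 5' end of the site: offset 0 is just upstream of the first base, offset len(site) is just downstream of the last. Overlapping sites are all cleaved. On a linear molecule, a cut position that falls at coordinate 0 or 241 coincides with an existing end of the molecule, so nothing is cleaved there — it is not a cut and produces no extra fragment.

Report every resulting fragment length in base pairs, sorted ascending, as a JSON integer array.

Per-enzyme occurrences:
  BxoIX (AAAAAGT, off=3): starts [26, 57, 79, 92, 107, 115, 134, 150, 184, 208, 218] → cuts [29, 60, 82, 95, 110, 118, 137, 153, 187, 211, 221]
  FykIII (AGTACCG, off=1): starts [65, 100, 127, 170, 192] → cuts [66, 101, 128, 171, 193]
  LmaX (GGGT, off=4): starts [6, 11, 34, 72, 87, 146, 157, 225, 230] → cuts [10, 15, 38, 76, 91, 150, 161, 229, 234]

Pooled cuts: [10, 15, 29, 38, 60, 66, 76, 82, 91, 95, 101, 110, 118, 128, 137, 150, 153, 161, 171, 187, 193, 211, 221, 229, 234]

Fragment lengths:
  [0,10): 10 bp
  [10,15): 5 bp
  [15,29): 14 bp
  [29,38): 9 bp
  [38,60): 22 bp
  [60,66): 6 bp
  [66,76): 10 bp
  [76,82): 6 bp
  [82,91): 9 bp
  [91,95): 4 bp
  [95,101): 6 bp
  [101,110): 9 bp
  [110,118): 8 bp
  [118,128): 10 bp
  [128,137): 9 bp
  [137,150): 13 bp
  [150,153): 3 bp
  [153,161): 8 bp
  [161,171): 10 bp
  [171,187): 16 bp
  [187,193): 6 bp
  [193,211): 18 bp
  [211,221): 10 bp
  [221,229): 8 bp
  [229,234): 5 bp
  [234,241): 7 bp

[3,4,5,5,6,6,6,6,7,8,8,8,9,9,9,9,10,10,10,10,10,13,14,16,18,22]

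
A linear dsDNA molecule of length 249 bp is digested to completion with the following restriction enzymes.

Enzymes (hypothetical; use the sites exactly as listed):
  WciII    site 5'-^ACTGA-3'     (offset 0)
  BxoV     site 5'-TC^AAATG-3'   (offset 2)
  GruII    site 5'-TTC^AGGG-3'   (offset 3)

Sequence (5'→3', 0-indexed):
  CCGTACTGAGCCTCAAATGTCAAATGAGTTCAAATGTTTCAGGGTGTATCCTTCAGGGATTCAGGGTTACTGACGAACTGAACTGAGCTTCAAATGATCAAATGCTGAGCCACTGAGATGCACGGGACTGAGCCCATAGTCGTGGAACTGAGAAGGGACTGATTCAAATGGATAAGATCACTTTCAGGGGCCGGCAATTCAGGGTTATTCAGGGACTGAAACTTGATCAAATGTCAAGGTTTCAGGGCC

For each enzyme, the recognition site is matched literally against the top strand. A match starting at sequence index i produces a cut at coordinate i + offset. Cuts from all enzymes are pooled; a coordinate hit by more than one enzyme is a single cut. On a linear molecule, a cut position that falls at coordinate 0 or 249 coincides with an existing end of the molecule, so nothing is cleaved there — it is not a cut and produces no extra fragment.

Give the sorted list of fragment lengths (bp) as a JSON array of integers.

Scan for sites:
  WciII ACTGA/0: at [4, 68, 76, 81, 111, 126, 146, 157, 214] ⇒ [4, 68, 76, 81, 111, 126, 146, 157, 214]
  BxoV TCAAATG/2: at [12, 19, 29, 89, 97, 163, 226] ⇒ [14, 21, 31, 91, 99, 165, 228]
  GruII TTCAGGG/3: at [37, 51, 59, 182, 197, 207, 240] ⇒ [40, 54, 62, 185, 200, 210, 243]

Pooled cuts: [4, 14, 21, 31, 40, 54, 62, 68, 76, 81, 91, 99, 111, 126, 146, 157, 165, 185, 200, 210, 214, 228, 243]

Fragment lengths:
  [0,4): 4 bp
  [4,14): 10 bp
  [14,21): 7 bp
  [21,31): 10 bp
  [31,40): 9 bp
  [40,54): 14 bp
  [54,62): 8 bp
  [62,68): 6 bp
  [68,76): 8 bp
  [76,81): 5 bp
  [81,91): 10 bp
  [91,99): 8 bp
  [99,111): 12 bp
  [111,126): 15 bp
  [126,146): 20 bp
  [146,157): 11 bp
  [157,165): 8 bp
  [165,185): 20 bp
  [185,200): 15 bp
  [200,210): 10 bp
  [210,214): 4 bp
  [214,228): 14 bp
  [228,243): 15 bp
  [243,249): 6 bp

[4,4,5,6,6,7,8,8,8,8,9,10,10,10,10,11,12,14,14,15,15,15,20,20]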